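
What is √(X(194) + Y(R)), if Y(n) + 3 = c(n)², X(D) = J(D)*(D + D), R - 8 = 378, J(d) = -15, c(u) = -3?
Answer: 3*I*√646 ≈ 76.25*I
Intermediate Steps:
R = 386 (R = 8 + 378 = 386)
X(D) = -30*D (X(D) = -15*(D + D) = -30*D)
Y(n) = 6 (Y(n) = -3 + (-3)² = -3 + 9 = 6)
√(X(194) + Y(R)) = √(-30*194 + 6) = √(-5820 + 6) = √(-5814) = 3*I*√646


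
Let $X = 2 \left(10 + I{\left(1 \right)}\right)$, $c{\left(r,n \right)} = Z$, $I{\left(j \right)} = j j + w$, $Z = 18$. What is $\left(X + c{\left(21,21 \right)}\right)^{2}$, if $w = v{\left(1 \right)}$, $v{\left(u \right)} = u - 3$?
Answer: $1296$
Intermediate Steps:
$v{\left(u \right)} = -3 + u$
$w = -2$ ($w = -3 + 1 = -2$)
$I{\left(j \right)} = -2 + j^{2}$ ($I{\left(j \right)} = j j - 2 = j^{2} - 2 = -2 + j^{2}$)
$c{\left(r,n \right)} = 18$
$X = 18$ ($X = 2 \left(10 - \left(2 - 1^{2}\right)\right) = 2 \left(10 + \left(-2 + 1\right)\right) = 2 \left(10 - 1\right) = 2 \cdot 9 = 18$)
$\left(X + c{\left(21,21 \right)}\right)^{2} = \left(18 + 18\right)^{2} = 36^{2} = 1296$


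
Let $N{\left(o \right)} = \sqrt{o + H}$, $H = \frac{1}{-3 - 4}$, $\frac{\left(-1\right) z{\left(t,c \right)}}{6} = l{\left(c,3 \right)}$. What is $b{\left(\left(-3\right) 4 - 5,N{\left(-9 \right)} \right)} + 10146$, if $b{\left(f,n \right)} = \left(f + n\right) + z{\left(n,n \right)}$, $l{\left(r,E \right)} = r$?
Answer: $10129 - \frac{40 i \sqrt{7}}{7} \approx 10129.0 - 15.119 i$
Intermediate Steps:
$z{\left(t,c \right)} = - 6 c$
$H = - \frac{1}{7}$ ($H = \frac{1}{-7} = - \frac{1}{7} \approx -0.14286$)
$N{\left(o \right)} = \sqrt{- \frac{1}{7} + o}$ ($N{\left(o \right)} = \sqrt{o - \frac{1}{7}} = \sqrt{- \frac{1}{7} + o}$)
$b{\left(f,n \right)} = f - 5 n$ ($b{\left(f,n \right)} = \left(f + n\right) - 6 n = f - 5 n$)
$b{\left(\left(-3\right) 4 - 5,N{\left(-9 \right)} \right)} + 10146 = \left(\left(\left(-3\right) 4 - 5\right) - 5 \frac{\sqrt{-7 + 49 \left(-9\right)}}{7}\right) + 10146 = \left(\left(-12 - 5\right) - 5 \frac{\sqrt{-7 - 441}}{7}\right) + 10146 = \left(-17 - 5 \frac{\sqrt{-448}}{7}\right) + 10146 = \left(-17 - 5 \frac{8 i \sqrt{7}}{7}\right) + 10146 = \left(-17 - \frac{40 i \sqrt{7}}{7}\right) + 10146 = 10129 - \frac{40 i \sqrt{7}}{7}$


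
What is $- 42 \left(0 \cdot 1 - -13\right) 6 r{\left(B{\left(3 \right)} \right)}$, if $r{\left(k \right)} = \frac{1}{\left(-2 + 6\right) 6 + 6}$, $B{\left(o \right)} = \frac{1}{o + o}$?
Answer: $- \frac{546}{5} \approx -109.2$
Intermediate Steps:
$B{\left(o \right)} = \frac{1}{2 o}$
$r{\left(k \right)} = \frac{1}{30}$ ($r{\left(k \right)} = \frac{1}{4 \cdot 6 + 6} = \frac{1}{24 + 6} = \frac{1}{30}$)
$- 42 \left(0 \cdot 1 - -13\right) 6 r{\left(B{\left(3 \right)} \right)} = - 42 \left(0 \cdot 1 - -13\right) 6 \cdot \frac{1}{30} = - 42 \left(0 + 13\right) \frac{1}{5} = \left(-42\right) 13 \cdot \frac{1}{5} = \left(-546\right) \frac{1}{5} = - \frac{546}{5}$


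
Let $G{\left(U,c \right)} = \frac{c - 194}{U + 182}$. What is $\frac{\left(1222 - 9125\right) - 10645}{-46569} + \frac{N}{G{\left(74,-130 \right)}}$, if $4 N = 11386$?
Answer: $- \frac{2827417252}{1257363} \approx -2248.7$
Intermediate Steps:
$N = \frac{5693}{2}$ ($N = \frac{1}{4} \cdot 11386 = \frac{5693}{2} \approx 2846.5$)
$G{\left(U,c \right)} = \frac{-194 + c}{182 + U}$
$\frac{\left(1222 - 9125\right) - 10645}{-46569} + \frac{N}{G{\left(74,-130 \right)}} = \frac{\left(1222 - 9125\right) - 10645}{-46569} + \frac{5693}{2 \frac{-194 - 130}{182 + 74}} = \left(-7903 - 10645\right) \left(- \frac{1}{46569}\right) + \frac{5693}{2 \cdot \frac{1}{256} \left(-324\right)} = \left(-18548\right) \left(- \frac{1}{46569}\right) + \frac{5693}{2 \cdot \frac{1}{256} \left(-324\right)} = \frac{18548}{46569} + \frac{5693}{2 \left(- \frac{81}{64}\right)} = \frac{18548}{46569} + \frac{5693}{2} \left(- \frac{64}{81}\right) = \frac{18548}{46569} - \frac{182176}{81} = - \frac{2827417252}{1257363}$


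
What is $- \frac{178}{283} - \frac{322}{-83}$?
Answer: $\frac{76352}{23489} \approx 3.2505$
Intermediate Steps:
$- \frac{178}{283} - \frac{322}{-83} = \left(-178\right) \frac{1}{283} - - \frac{322}{83} = - \frac{178}{283} + \frac{322}{83} = \frac{76352}{23489}$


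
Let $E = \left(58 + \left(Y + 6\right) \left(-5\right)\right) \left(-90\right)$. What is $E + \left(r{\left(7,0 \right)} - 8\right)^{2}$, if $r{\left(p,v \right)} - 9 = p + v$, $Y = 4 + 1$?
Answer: $-206$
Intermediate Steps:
$Y = 5$
$r{\left(p,v \right)} = 9 + p + v$ ($r{\left(p,v \right)} = 9 + \left(p + v\right) = 9 + p + v$)
$E = -270$ ($E = \left(58 + \left(5 + 6\right) \left(-5\right)\right) \left(-90\right) = \left(58 + 11 \left(-5\right)\right) \left(-90\right) = \left(58 - 55\right) \left(-90\right) = 3 \left(-90\right) = -270$)
$E + \left(r{\left(7,0 \right)} - 8\right)^{2} = -270 + \left(\left(9 + 7 + 0\right) - 8\right)^{2} = -270 + \left(16 - 8\right)^{2} = -270 + 8^{2} = -270 + 64 = -206$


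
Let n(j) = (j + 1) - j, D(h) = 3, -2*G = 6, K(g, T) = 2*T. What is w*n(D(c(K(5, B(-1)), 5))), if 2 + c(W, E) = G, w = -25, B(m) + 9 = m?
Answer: -25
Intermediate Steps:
B(m) = -9 + m
G = -3 (G = -½*6 = -3)
c(W, E) = -5 (c(W, E) = -2 - 3 = -5)
n(j) = 1 (n(j) = (1 + j) - j = 1)
w*n(D(c(K(5, B(-1)), 5))) = -25*1 = -25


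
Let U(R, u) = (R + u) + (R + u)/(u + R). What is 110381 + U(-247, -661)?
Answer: 109474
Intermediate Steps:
U(R, u) = 1 + R + u (U(R, u) = (R + u) + (R + u)/(R + u) = (R + u) + 1 = 1 + R + u)
110381 + U(-247, -661) = 110381 + (1 - 247 - 661) = 110381 - 907 = 109474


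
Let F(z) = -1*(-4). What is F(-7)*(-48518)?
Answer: -194072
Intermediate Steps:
F(z) = 4
F(-7)*(-48518) = 4*(-48518) = -194072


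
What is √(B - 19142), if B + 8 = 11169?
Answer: I*√7981 ≈ 89.336*I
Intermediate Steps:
B = 11161 (B = -8 + 11169 = 11161)
√(B - 19142) = √(11161 - 19142) = √(-7981) = I*√7981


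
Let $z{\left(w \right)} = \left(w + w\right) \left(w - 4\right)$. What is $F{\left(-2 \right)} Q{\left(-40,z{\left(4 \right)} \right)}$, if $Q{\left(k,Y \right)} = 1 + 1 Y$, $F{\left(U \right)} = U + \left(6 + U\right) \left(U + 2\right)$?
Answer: $-2$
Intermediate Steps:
$F{\left(U \right)} = U + \left(2 + U\right) \left(6 + U\right)$ ($F{\left(U \right)} = U + \left(6 + U\right) \left(2 + U\right) = U + \left(2 + U\right) \left(6 + U\right)$)
$z{\left(w \right)} = 2 w \left(-4 + w\right)$
$Q{\left(k,Y \right)} = 1 + Y$
$F{\left(-2 \right)} Q{\left(-40,z{\left(4 \right)} \right)} = \left(12 + \left(-2\right)^{2} + 9 \left(-2\right)\right) \left(1 + 2 \cdot 4 \left(-4 + 4\right)\right) = \left(12 + 4 - 18\right) \left(1 + 2 \cdot 4 \cdot 0\right) = - 2 \left(1 + 0\right) = \left(-2\right) 1 = -2$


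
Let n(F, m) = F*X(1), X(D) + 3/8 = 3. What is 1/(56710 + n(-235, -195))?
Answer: 8/448745 ≈ 1.7827e-5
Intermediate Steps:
X(D) = 21/8 (X(D) = -3/8 + 3 = 21/8)
n(F, m) = 21*F/8 (n(F, m) = F*(21/8) = 21*F/8)
1/(56710 + n(-235, -195)) = 1/(56710 + (21/8)*(-235)) = 1/(56710 - 4935/8) = 1/(448745/8) = 8/448745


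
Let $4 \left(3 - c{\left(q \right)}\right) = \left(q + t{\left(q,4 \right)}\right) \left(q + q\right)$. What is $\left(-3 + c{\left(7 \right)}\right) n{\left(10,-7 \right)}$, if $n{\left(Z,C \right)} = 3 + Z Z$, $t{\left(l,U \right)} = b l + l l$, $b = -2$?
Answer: $-15141$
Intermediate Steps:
$t{\left(l,U \right)} = l^{2} - 2 l$ ($t{\left(l,U \right)} = - 2 l + l l = - 2 l + l^{2} = l^{2} - 2 l$)
$c{\left(q \right)} = 3 - \frac{q \left(q + q \left(-2 + q\right)\right)}{2}$ ($c{\left(q \right)} = 3 - \frac{\left(q + q \left(-2 + q\right)\right) \left(q + q\right)}{4} = 3 - \frac{\left(q + q \left(-2 + q\right)\right) 2 q}{4} = 3 - \frac{2 q \left(q + q \left(-2 + q\right)\right)}{4} = 3 - \frac{q \left(q + q \left(-2 + q\right)\right)}{2}$)
$n{\left(Z,C \right)} = 3 + Z^{2}$
$\left(-3 + c{\left(7 \right)}\right) n{\left(10,-7 \right)} = \left(-3 + \left(3 + \frac{7^{2}}{2} - \frac{7^{3}}{2}\right)\right) \left(3 + 10^{2}\right) = \left(-3 + \left(3 + \frac{1}{2} \cdot 49 - \frac{343}{2}\right)\right) \left(3 + 100\right) = \left(-3 + \left(3 + \frac{49}{2} - \frac{343}{2}\right)\right) 103 = \left(-3 - 144\right) 103 = \left(-147\right) 103 = -15141$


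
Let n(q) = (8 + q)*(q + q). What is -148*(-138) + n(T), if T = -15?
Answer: 20634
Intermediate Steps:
n(q) = 2*q*(8 + q) (n(q) = (8 + q)*(2*q) = 2*q*(8 + q))
-148*(-138) + n(T) = -148*(-138) + 2*(-15)*(8 - 15) = 20424 + 2*(-15)*(-7) = 20424 + 210 = 20634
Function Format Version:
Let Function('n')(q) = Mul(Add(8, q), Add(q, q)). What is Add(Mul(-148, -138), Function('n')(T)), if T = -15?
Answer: 20634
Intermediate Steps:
Function('n')(q) = Mul(2, q, Add(8, q)) (Function('n')(q) = Mul(Add(8, q), Mul(2, q)) = Mul(2, q, Add(8, q)))
Add(Mul(-148, -138), Function('n')(T)) = Add(Mul(-148, -138), Mul(2, -15, Add(8, -15))) = Add(20424, Mul(2, -15, -7)) = Add(20424, 210) = 20634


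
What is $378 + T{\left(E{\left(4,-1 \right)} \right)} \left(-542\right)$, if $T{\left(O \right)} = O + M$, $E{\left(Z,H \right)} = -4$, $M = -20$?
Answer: $13386$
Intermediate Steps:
$T{\left(O \right)} = -20 + O$ ($T{\left(O \right)} = O - 20 = -20 + O$)
$378 + T{\left(E{\left(4,-1 \right)} \right)} \left(-542\right) = 378 + \left(-20 - 4\right) \left(-542\right) = 378 - -13008 = 378 + 13008 = 13386$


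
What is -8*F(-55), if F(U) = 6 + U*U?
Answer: -24248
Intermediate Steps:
F(U) = 6 + U**2
-8*F(-55) = -8*(6 + (-55)**2) = -8*(6 + 3025) = -8*3031 = -24248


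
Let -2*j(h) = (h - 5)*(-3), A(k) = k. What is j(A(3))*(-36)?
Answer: 108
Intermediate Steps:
j(h) = -15/2 + 3*h/2 (j(h) = -(h - 5)*(-3)/2 = -(-5 + h)*(-3)/2 = -(15 - 3*h)/2 = -15/2 + 3*h/2)
j(A(3))*(-36) = (-15/2 + (3/2)*3)*(-36) = (-15/2 + 9/2)*(-36) = -3*(-36) = 108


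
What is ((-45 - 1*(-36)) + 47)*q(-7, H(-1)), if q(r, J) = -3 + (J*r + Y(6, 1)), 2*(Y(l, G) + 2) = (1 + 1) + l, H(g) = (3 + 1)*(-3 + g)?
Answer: 4218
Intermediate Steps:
H(g) = -12 + 4*g (H(g) = 4*(-3 + g) = -12 + 4*g)
Y(l, G) = -1 + l/2 (Y(l, G) = -2 + ((1 + 1) + l)/2 = -2 + (2 + l)/2 = -2 + (1 + l/2) = -1 + l/2)
q(r, J) = -1 + J*r (q(r, J) = -3 + (J*r + (-1 + (½)*6)) = -3 + (J*r + (-1 + 3)) = -3 + (J*r + 2) = -3 + (2 + J*r) = -1 + J*r)
((-45 - 1*(-36)) + 47)*q(-7, H(-1)) = ((-45 - 1*(-36)) + 47)*(-1 + (-12 + 4*(-1))*(-7)) = ((-45 + 36) + 47)*(-1 + (-12 - 4)*(-7)) = (-9 + 47)*(-1 - 16*(-7)) = 38*(-1 + 112) = 38*111 = 4218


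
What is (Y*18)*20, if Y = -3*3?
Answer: -3240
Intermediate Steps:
Y = -9
(Y*18)*20 = -9*18*20 = -162*20 = -3240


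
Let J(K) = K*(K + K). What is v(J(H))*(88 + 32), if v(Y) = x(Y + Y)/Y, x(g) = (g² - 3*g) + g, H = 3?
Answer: 8160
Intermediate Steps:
x(g) = g² - 2*g
J(K) = 2*K² (J(K) = K*(2*K) = 2*K²)
v(Y) = -4 + 4*Y (v(Y) = ((Y + Y)*(-2 + (Y + Y)))/Y = ((2*Y)*(-2 + 2*Y))/Y = (2*Y*(-2 + 2*Y))/Y = -4 + 4*Y)
v(J(H))*(88 + 32) = (-4 + 4*(2*3²))*(88 + 32) = (-4 + 4*(2*9))*120 = (-4 + 4*18)*120 = (-4 + 72)*120 = 68*120 = 8160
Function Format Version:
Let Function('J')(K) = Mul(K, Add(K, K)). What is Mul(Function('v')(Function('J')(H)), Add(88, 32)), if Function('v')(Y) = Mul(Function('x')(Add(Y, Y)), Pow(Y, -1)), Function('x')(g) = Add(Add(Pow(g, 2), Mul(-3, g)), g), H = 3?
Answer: 8160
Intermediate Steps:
Function('x')(g) = Add(Pow(g, 2), Mul(-2, g))
Function('J')(K) = Mul(2, Pow(K, 2)) (Function('J')(K) = Mul(K, Mul(2, K)) = Mul(2, Pow(K, 2)))
Function('v')(Y) = Add(-4, Mul(4, Y)) (Function('v')(Y) = Mul(Mul(Add(Y, Y), Add(-2, Add(Y, Y))), Pow(Y, -1)) = Mul(Mul(Mul(2, Y), Add(-2, Mul(2, Y))), Pow(Y, -1)) = Mul(Mul(2, Y, Add(-2, Mul(2, Y))), Pow(Y, -1)) = Add(-4, Mul(4, Y)))
Mul(Function('v')(Function('J')(H)), Add(88, 32)) = Mul(Add(-4, Mul(4, Mul(2, Pow(3, 2)))), Add(88, 32)) = Mul(Add(-4, Mul(4, Mul(2, 9))), 120) = Mul(Add(-4, Mul(4, 18)), 120) = Mul(Add(-4, 72), 120) = Mul(68, 120) = 8160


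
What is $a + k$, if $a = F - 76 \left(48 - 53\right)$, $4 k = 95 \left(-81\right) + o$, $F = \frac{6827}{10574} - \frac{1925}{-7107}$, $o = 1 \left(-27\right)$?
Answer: $- \frac{58225149085}{37574709} \approx -1549.6$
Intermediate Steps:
$o = -27$
$F = \frac{68874439}{75149418}$ ($F = 6827 \cdot \frac{1}{10574} - - \frac{1925}{7107} = \frac{6827}{10574} + \frac{1925}{7107} = \frac{68874439}{75149418} \approx 0.9165$)
$k = - \frac{3861}{2}$ ($k = \frac{95 \left(-81\right) - 27}{4} = \frac{-7695 - 27}{4} = \frac{1}{4} \left(-7722\right) = - \frac{3861}{2} \approx -1930.5$)
$a = \frac{28625653279}{75149418}$ ($a = \frac{68874439}{75149418} - 76 \left(48 - 53\right) = \frac{68874439}{75149418} - -380 = \frac{68874439}{75149418} + 380 = \frac{28625653279}{75149418} \approx 380.92$)
$a + k = \frac{28625653279}{75149418} - \frac{3861}{2} = - \frac{58225149085}{37574709}$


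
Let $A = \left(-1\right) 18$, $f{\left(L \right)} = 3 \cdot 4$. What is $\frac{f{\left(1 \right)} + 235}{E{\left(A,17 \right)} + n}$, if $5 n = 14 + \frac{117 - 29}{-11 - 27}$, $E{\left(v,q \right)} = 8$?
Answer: $\frac{23465}{982} \approx 23.895$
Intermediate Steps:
$f{\left(L \right)} = 12$
$A = -18$
$n = \frac{222}{95}$ ($n = \frac{14 + \frac{117 - 29}{-11 - 27}}{5} = \frac{14 + \frac{88}{-38}}{5} = \frac{14 + 88 \left(- \frac{1}{38}\right)}{5} = \frac{14 - \frac{44}{19}}{5} = \frac{1}{5} \cdot \frac{222}{19} = \frac{222}{95} \approx 2.3368$)
$\frac{f{\left(1 \right)} + 235}{E{\left(A,17 \right)} + n} = \frac{12 + 235}{8 + \frac{222}{95}} = \frac{247}{\frac{982}{95}} = 247 \cdot \frac{95}{982} = \frac{23465}{982}$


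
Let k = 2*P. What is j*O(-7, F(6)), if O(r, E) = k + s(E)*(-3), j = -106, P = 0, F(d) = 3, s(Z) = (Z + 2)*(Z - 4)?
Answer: -1590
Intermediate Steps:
s(Z) = (-4 + Z)*(2 + Z) (s(Z) = (2 + Z)*(-4 + Z) = (-4 + Z)*(2 + Z))
k = 0 (k = 2*0 = 0)
O(r, E) = 24 - 3*E² + 6*E (O(r, E) = 0 + (-8 + E² - 2*E)*(-3) = 0 + (24 - 3*E² + 6*E) = 24 - 3*E² + 6*E)
j*O(-7, F(6)) = -106*(24 - 3*3² + 6*3) = -106*(24 - 3*9 + 18) = -106*(24 - 27 + 18) = -106*15 = -1590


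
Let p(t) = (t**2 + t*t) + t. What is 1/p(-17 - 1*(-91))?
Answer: 1/11026 ≈ 9.0695e-5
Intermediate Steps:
p(t) = t + 2*t**2 (p(t) = (t**2 + t**2) + t = 2*t**2 + t = t + 2*t**2)
1/p(-17 - 1*(-91)) = 1/((-17 - 1*(-91))*(1 + 2*(-17 - 1*(-91)))) = 1/((-17 + 91)*(1 + 2*(-17 + 91))) = 1/(74*(1 + 2*74)) = 1/(74*(1 + 148)) = 1/(74*149) = 1/11026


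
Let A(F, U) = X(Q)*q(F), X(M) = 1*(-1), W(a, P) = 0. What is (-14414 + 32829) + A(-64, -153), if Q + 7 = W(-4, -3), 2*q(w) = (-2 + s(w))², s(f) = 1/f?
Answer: 150839039/8192 ≈ 18413.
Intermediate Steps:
s(f) = 1/f
q(w) = (-2 + 1/w)²/2
Q = -7 (Q = -7 + 0 = -7)
X(M) = -1
A(F, U) = -(-1 + 2*F)²/(2*F²)
(-14414 + 32829) + A(-64, -153) = (-14414 + 32829) - ½*(-1 + 2*(-64))²/(-64)² = 18415 - ½*1/4096*(-1 - 128)² = 18415 - ½*1/4096*(-129)² = 18415 - ½*1/4096*16641 = 18415 - 16641/8192 = 150839039/8192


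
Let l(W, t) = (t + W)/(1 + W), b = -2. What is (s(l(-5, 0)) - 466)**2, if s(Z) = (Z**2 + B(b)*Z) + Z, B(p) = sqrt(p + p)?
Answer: 54921321/256 - 37055*I/16 ≈ 2.1454e+5 - 2315.9*I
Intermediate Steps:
B(p) = sqrt(2)*sqrt(p) (B(p) = sqrt(2*p) = sqrt(2)*sqrt(p))
l(W, t) = (W + t)/(1 + W)
s(Z) = Z + Z**2 + 2*I*Z (s(Z) = (Z**2 + (sqrt(2)*sqrt(-2))*Z) + Z = (Z**2 + (sqrt(2)*(I*sqrt(2)))*Z) + Z = (Z**2 + (2*I)*Z) + Z = (Z**2 + 2*I*Z) + Z = Z + Z**2 + 2*I*Z)
(s(l(-5, 0)) - 466)**2 = (((-5 + 0)/(1 - 5))*(1 + (-5 + 0)/(1 - 5) + 2*I) - 466)**2 = ((-5/(-4))*(1 - 5/(-4) + 2*I) - 466)**2 = ((-1/4*(-5))*(1 - 1/4*(-5) + 2*I) - 466)**2 = (5*(1 + 5/4 + 2*I)/4 - 466)**2 = (5*(9/4 + 2*I)/4 - 466)**2 = ((45/16 + 5*I/2) - 466)**2 = (-7411/16 + 5*I/2)**2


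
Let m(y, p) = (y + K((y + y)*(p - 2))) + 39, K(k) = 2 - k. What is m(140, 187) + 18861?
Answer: -32758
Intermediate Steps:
m(y, p) = 41 + y - 2*y*(-2 + p) (m(y, p) = (y + (2 - (y + y)*(p - 2))) + 39 = (y + (2 - 2*y*(-2 + p))) + 39 = (2 + y - 2*y*(-2 + p)) + 39 = 41 + y - 2*y*(-2 + p))
m(140, 187) + 18861 = (41 + 140 - 2*140*(-2 + 187)) + 18861 = (41 + 140 - 2*140*185) + 18861 = (41 + 140 - 51800) + 18861 = -51619 + 18861 = -32758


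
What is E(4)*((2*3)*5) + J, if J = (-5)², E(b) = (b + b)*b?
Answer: 985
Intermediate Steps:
E(b) = 2*b² (E(b) = (2*b)*b = 2*b²)
J = 25
E(4)*((2*3)*5) + J = (2*4²)*((2*3)*5) + 25 = (2*16)*(6*5) + 25 = 32*30 + 25 = 960 + 25 = 985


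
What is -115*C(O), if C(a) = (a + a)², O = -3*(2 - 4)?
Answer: -16560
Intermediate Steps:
O = 6 (O = -3*(-2) = 6)
C(a) = 4*a² (C(a) = (2*a)² = 4*a²)
-115*C(O) = -460*6² = -460*36 = -115*144 = -16560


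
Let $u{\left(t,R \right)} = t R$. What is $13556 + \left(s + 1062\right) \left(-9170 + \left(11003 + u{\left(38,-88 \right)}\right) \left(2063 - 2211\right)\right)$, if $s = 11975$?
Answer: $-14897392418$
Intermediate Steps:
$u{\left(t,R \right)} = R t$
$13556 + \left(s + 1062\right) \left(-9170 + \left(11003 + u{\left(38,-88 \right)}\right) \left(2063 - 2211\right)\right) = 13556 + \left(11975 + 1062\right) \left(-9170 + \left(11003 - 3344\right) \left(2063 - 2211\right)\right) = 13556 + 13037 \left(-9170 + \left(11003 - 3344\right) \left(2063 - 2211\right)\right) = 13556 + 13037 \left(-9170 + 7659 \left(-148\right)\right) = 13556 + 13037 \left(-9170 - 1133532\right) = 13556 + 13037 \left(-1142702\right) = 13556 - 14897405974 = -14897392418$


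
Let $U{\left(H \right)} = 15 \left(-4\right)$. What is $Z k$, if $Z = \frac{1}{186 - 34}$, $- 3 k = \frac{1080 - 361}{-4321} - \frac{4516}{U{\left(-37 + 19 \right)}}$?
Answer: $- \frac{608453}{3694455} \approx -0.16469$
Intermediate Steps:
$U{\left(H \right)} = -60$
$k = - \frac{4867624}{194445}$ ($k = - \frac{\frac{1080 - 361}{-4321} - \frac{4516}{-60}}{3} = - \frac{719 \left(- \frac{1}{4321}\right) - - \frac{1129}{15}}{3} = - \frac{- \frac{719}{4321} + \frac{1129}{15}}{3} = \left(- \frac{1}{3}\right) \frac{4867624}{64815} = - \frac{4867624}{194445} \approx -25.033$)
$Z = \frac{1}{152} \approx 0.0065789$
$Z k = \frac{1}{152} \left(- \frac{4867624}{194445}\right) = - \frac{608453}{3694455}$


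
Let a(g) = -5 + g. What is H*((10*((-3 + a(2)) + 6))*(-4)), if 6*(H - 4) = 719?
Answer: 0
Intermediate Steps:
H = 743/6 (H = 4 + (⅙)*719 = 4 + 719/6 = 743/6 ≈ 123.83)
H*((10*((-3 + a(2)) + 6))*(-4)) = 743*((10*((-3 + (-5 + 2)) + 6))*(-4))/6 = 743*((10*((-3 - 3) + 6))*(-4))/6 = 743*((10*(-6 + 6))*(-4))/6 = 743*((10*0)*(-4))/6 = 743*(0*(-4))/6 = (743/6)*0 = 0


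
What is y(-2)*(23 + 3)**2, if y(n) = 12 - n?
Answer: 9464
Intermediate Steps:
y(-2)*(23 + 3)**2 = (12 - 1*(-2))*(23 + 3)**2 = (12 + 2)*26**2 = 14*676 = 9464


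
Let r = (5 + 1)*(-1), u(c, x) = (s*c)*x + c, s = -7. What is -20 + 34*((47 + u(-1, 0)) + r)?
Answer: 1340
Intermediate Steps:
u(c, x) = c - 7*c*x (u(c, x) = (-7*c)*x + c = -7*c*x + c = c - 7*c*x)
r = -6 (r = 6*(-1) = -6)
-20 + 34*((47 + u(-1, 0)) + r) = -20 + 34*((47 - (1 - 7*0)) - 6) = -20 + 34*((47 - (1 + 0)) - 6) = -20 + 34*((47 - 1*1) - 6) = -20 + 34*((47 - 1) - 6) = -20 + 34*(46 - 6) = -20 + 34*40 = -20 + 1360 = 1340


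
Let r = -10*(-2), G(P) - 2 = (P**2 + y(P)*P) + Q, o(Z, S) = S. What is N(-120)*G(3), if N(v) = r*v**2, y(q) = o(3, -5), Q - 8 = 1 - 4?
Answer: 288000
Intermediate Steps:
Q = 5 (Q = 8 + (1 - 4) = 8 - 3 = 5)
y(q) = -5
G(P) = 7 + P**2 - 5*P (G(P) = 2 + ((P**2 - 5*P) + 5) = 2 + (5 + P**2 - 5*P) = 7 + P**2 - 5*P)
r = 20
N(v) = 20*v**2
N(-120)*G(3) = (20*(-120)**2)*(7 + 3**2 - 5*3) = (20*14400)*(7 + 9 - 15) = 288000*1 = 288000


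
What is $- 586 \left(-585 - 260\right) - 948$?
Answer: $494222$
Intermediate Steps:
$- 586 \left(-585 - 260\right) - 948 = \left(-586\right) \left(-845\right) - 948 = 495170 - 948 = 494222$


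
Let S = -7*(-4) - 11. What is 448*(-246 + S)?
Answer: -102592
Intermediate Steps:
S = 17 (S = 28 - 11 = 17)
448*(-246 + S) = 448*(-246 + 17) = 448*(-229) = -102592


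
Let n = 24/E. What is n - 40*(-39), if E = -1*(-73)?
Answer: 113904/73 ≈ 1560.3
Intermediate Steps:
E = 73
n = 24/73 ≈ 0.32877
n - 40*(-39) = 24/73 - 40*(-39) = 24/73 + 1560 = 113904/73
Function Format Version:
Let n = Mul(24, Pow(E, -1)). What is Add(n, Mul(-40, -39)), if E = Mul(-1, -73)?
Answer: Rational(113904, 73) ≈ 1560.3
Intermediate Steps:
E = 73
n = Rational(24, 73) (n = Mul(24, Pow(73, -1)) = Mul(24, Rational(1, 73)) = Rational(24, 73) ≈ 0.32877)
Add(n, Mul(-40, -39)) = Add(Rational(24, 73), Mul(-40, -39)) = Add(Rational(24, 73), 1560) = Rational(113904, 73)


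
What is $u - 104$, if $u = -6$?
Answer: $-110$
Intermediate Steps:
$u - 104 = -6 - 104 = -110$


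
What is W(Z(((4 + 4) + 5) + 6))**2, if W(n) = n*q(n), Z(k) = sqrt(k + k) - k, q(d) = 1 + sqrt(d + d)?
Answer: (1 + I*sqrt(2)*sqrt(19 - sqrt(38)))**2*(19 - sqrt(38))**2 ≈ -4064.6 + 1669.5*I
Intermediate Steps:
q(d) = 1 + sqrt(2)*sqrt(d) (q(d) = 1 + sqrt(2*d) = 1 + sqrt(2)*sqrt(d))
Z(k) = -k + sqrt(2)*sqrt(k) (Z(k) = sqrt(2*k) - k = sqrt(2)*sqrt(k) - k = -k + sqrt(2)*sqrt(k))
W(n) = n*(1 + sqrt(2)*sqrt(n))
W(Z(((4 + 4) + 5) + 6))**2 = ((-(((4 + 4) + 5) + 6) + sqrt(2)*sqrt(((4 + 4) + 5) + 6)) + sqrt(2)*(-(((4 + 4) + 5) + 6) + sqrt(2)*sqrt(((4 + 4) + 5) + 6))**(3/2))**2 = ((-((8 + 5) + 6) + sqrt(2)*sqrt((8 + 5) + 6)) + sqrt(2)*(-((8 + 5) + 6) + sqrt(2)*sqrt((8 + 5) + 6))**(3/2))**2 = ((-(13 + 6) + sqrt(2)*sqrt(13 + 6)) + sqrt(2)*(-(13 + 6) + sqrt(2)*sqrt(13 + 6))**(3/2))**2 = ((-1*19 + sqrt(2)*sqrt(19)) + sqrt(2)*(-1*19 + sqrt(2)*sqrt(19))**(3/2))**2 = ((-19 + sqrt(38)) + sqrt(2)*(-19 + sqrt(38))**(3/2))**2 = (-19 + sqrt(38) + sqrt(2)*(-19 + sqrt(38))**(3/2))**2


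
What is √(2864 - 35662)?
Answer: 23*I*√62 ≈ 181.1*I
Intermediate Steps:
√(2864 - 35662) = √(-32798) = 23*I*√62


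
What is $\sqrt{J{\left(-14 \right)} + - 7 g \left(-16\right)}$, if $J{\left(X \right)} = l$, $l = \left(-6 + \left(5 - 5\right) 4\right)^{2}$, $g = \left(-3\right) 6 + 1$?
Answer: $2 i \sqrt{467} \approx 43.22 i$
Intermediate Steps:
$g = -17$ ($g = -18 + 1 = -17$)
$l = 36$ ($l = \left(-6 + 0 \cdot 4\right)^{2} = \left(-6 + 0\right)^{2} = \left(-6\right)^{2} = 36$)
$J{\left(X \right)} = 36$
$\sqrt{J{\left(-14 \right)} + - 7 g \left(-16\right)} = \sqrt{36 + \left(-7\right) \left(-17\right) \left(-16\right)} = \sqrt{36 + 119 \left(-16\right)} = \sqrt{36 - 1904} = \sqrt{-1868} = 2 i \sqrt{467}$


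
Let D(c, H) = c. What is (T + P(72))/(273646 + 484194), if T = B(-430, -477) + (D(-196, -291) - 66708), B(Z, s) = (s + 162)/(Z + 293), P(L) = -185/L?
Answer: -659943721/7475333760 ≈ -0.088283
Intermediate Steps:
B(Z, s) = (162 + s)/(293 + Z)
T = -9165533/137 (T = (162 - 477)/(293 - 430) + (-196 - 66708) = -315/(-137) - 66904 = -1/137*(-315) - 66904 = 315/137 - 66904 = -9165533/137 ≈ -66902.)
(T + P(72))/(273646 + 484194) = (-9165533/137 - 185/72)/(273646 + 484194) = (-9165533/137 - 185*1/72)/757840 = (-9165533/137 - 185/72)*(1/757840) = -659943721/9864*1/757840 = -659943721/7475333760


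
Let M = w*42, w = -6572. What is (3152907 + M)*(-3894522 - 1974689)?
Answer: -16885033349313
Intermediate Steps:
M = -276024 (M = -6572*42 = -276024)
(3152907 + M)*(-3894522 - 1974689) = (3152907 - 276024)*(-3894522 - 1974689) = 2876883*(-5869211) = -16885033349313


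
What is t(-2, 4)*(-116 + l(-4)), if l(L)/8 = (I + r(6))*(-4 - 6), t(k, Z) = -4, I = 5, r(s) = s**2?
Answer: 13584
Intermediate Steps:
l(L) = -3280 (l(L) = 8*((5 + 6**2)*(-4 - 6)) = 8*((5 + 36)*(-10)) = 8*(41*(-10)) = 8*(-410) = -3280)
t(-2, 4)*(-116 + l(-4)) = -4*(-116 - 3280) = -4*(-3396) = 13584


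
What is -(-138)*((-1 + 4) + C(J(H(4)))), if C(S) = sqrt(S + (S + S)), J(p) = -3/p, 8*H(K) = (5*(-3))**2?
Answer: 414 + 276*I*sqrt(2)/5 ≈ 414.0 + 78.065*I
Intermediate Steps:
H(K) = 225/8 (H(K) = (5*(-3))**2/8 = (1/8)*(-15)**2 = (1/8)*225 = 225/8)
C(S) = sqrt(3)*sqrt(S) (C(S) = sqrt(S + 2*S) = sqrt(3*S) = sqrt(3)*sqrt(S))
-(-138)*((-1 + 4) + C(J(H(4)))) = -(-138)*((-1 + 4) + sqrt(3)*sqrt(-3/225/8)) = -(-138)*(3 + sqrt(3)*sqrt(-3*8/225)) = -(-138)*(3 + sqrt(3)*sqrt(-8/75)) = -(-138)*(3 + sqrt(3)*(2*I*sqrt(6)/15)) = -(-138)*(3 + 2*I*sqrt(2)/5) = -46*(-9 - 6*I*sqrt(2)/5) = 414 + 276*I*sqrt(2)/5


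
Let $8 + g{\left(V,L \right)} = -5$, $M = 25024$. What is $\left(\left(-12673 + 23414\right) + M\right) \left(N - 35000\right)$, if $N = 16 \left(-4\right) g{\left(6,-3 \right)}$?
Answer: $-1222018520$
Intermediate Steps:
$g{\left(V,L \right)} = -13$ ($g{\left(V,L \right)} = -8 - 5 = -13$)
$N = 832$ ($N = 16 \left(-4\right) \left(-13\right) = \left(-64\right) \left(-13\right) = 832$)
$\left(\left(-12673 + 23414\right) + M\right) \left(N - 35000\right) = \left(\left(-12673 + 23414\right) + 25024\right) \left(832 - 35000\right) = \left(10741 + 25024\right) \left(-34168\right) = 35765 \left(-34168\right) = -1222018520$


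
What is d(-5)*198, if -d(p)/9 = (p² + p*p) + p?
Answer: -80190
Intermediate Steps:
d(p) = -18*p² - 9*p (d(p) = -9*((p² + p*p) + p) = -9*((p² + p²) + p) = -9*(2*p² + p) = -9*(p + 2*p²) = -18*p² - 9*p)
d(-5)*198 = -9*(-5)*(1 + 2*(-5))*198 = -9*(-5)*(1 - 10)*198 = -9*(-5)*(-9)*198 = -405*198 = -80190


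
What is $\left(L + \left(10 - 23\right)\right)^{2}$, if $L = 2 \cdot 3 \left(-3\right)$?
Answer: $961$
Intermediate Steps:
$L = -18$ ($L = 6 \left(-3\right) = -18$)
$\left(L + \left(10 - 23\right)\right)^{2} = \left(-18 + \left(10 - 23\right)\right)^{2} = \left(-18 - 13\right)^{2} = \left(-31\right)^{2} = 961$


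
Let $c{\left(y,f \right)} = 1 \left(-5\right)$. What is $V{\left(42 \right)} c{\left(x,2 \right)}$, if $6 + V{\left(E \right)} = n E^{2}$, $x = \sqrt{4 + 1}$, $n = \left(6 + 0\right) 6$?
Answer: $-317490$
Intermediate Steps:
$n = 36$ ($n = 6 \cdot 6 = 36$)
$x = \sqrt{5} \approx 2.2361$
$V{\left(E \right)} = -6 + 36 E^{2}$
$c{\left(y,f \right)} = -5$
$V{\left(42 \right)} c{\left(x,2 \right)} = \left(-6 + 36 \cdot 42^{2}\right) \left(-5\right) = \left(-6 + 36 \cdot 1764\right) \left(-5\right) = \left(-6 + 63504\right) \left(-5\right) = 63498 \left(-5\right) = -317490$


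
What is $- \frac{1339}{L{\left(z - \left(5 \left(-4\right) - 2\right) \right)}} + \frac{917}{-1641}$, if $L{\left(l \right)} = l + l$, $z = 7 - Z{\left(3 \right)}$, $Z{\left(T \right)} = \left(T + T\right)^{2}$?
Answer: $\frac{2184461}{22974} \approx 95.084$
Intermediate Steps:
$Z{\left(T \right)} = 4 T^{2}$ ($Z{\left(T \right)} = \left(2 T\right)^{2} = 4 T^{2}$)
$z = -29$ ($z = 7 - 4 \cdot 3^{2} = 7 - 4 \cdot 9 = 7 - 36 = -29$)
$L{\left(l \right)} = 2 l$
$- \frac{1339}{L{\left(z - \left(5 \left(-4\right) - 2\right) \right)}} + \frac{917}{-1641} = - \frac{1339}{2 \left(-29 - \left(5 \left(-4\right) - 2\right)\right)} + \frac{917}{-1641} = - \frac{1339}{2 \left(-29 - \left(-20 - 2\right)\right)} + 917 \left(- \frac{1}{1641}\right) = - \frac{1339}{2 \left(-29 - -22\right)} - \frac{917}{1641} = - \frac{1339}{2 \left(-29 + 22\right)} - \frac{917}{1641} = - \frac{1339}{2 \left(-7\right)} - \frac{917}{1641} = - \frac{1339}{-14} - \frac{917}{1641} = \left(-1339\right) \left(- \frac{1}{14}\right) - \frac{917}{1641} = \frac{1339}{14} - \frac{917}{1641} = \frac{2184461}{22974}$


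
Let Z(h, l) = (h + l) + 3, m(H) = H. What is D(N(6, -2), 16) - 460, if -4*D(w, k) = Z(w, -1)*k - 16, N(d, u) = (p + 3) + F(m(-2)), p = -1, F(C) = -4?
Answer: -456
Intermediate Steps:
Z(h, l) = 3 + h + l
N(d, u) = -2 (N(d, u) = (-1 + 3) - 4 = 2 - 4 = -2)
D(w, k) = 4 - k*(2 + w)/4 (D(w, k) = -((3 + w - 1)*k - 16)/4 = -((2 + w)*k - 16)/4 = -(k*(2 + w) - 16)/4 = -(-16 + k*(2 + w))/4 = 4 - k*(2 + w)/4)
D(N(6, -2), 16) - 460 = (4 - 1/4*16*(2 - 2)) - 460 = (4 - 1/4*16*0) - 460 = (4 + 0) - 460 = 4 - 460 = -456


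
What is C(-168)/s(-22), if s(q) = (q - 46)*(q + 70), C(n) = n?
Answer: 7/136 ≈ 0.051471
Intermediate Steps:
s(q) = (-46 + q)*(70 + q)
C(-168)/s(-22) = -168/(-3220 + (-22)² + 24*(-22)) = -168/(-3220 + 484 - 528) = -168/(-3264) = -168*(-1/3264) = 7/136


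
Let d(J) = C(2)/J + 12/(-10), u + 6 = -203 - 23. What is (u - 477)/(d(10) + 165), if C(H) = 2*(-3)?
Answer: -3545/816 ≈ -4.3444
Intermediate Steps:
C(H) = -6
u = -232 (u = -6 + (-203 - 23) = -6 - 226 = -232)
d(J) = -6/5 - 6/J (d(J) = -6/J + 12/(-10) = -6/J + 12*(-⅒) = -6/J - 6/5 = -6/5 - 6/J)
(u - 477)/(d(10) + 165) = (-232 - 477)/((-6/5 - 6/10) + 165) = -709/((-6/5 - 6*⅒) + 165) = -709/((-6/5 - ⅗) + 165) = -709/(-9/5 + 165) = -709/816/5 = -709*5/816 = -3545/816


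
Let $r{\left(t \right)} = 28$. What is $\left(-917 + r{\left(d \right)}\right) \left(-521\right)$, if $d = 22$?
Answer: $463169$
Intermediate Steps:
$\left(-917 + r{\left(d \right)}\right) \left(-521\right) = \left(-917 + 28\right) \left(-521\right) = \left(-889\right) \left(-521\right) = 463169$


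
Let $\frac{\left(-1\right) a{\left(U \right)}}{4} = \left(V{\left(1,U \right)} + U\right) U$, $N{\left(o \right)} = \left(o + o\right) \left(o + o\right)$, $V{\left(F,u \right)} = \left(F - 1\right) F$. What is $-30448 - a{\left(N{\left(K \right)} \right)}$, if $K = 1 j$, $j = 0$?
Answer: $-30448$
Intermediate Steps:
$K = 0$ ($K = 1 \cdot 0 = 0$)
$V{\left(F,u \right)} = F \left(-1 + F\right)$ ($V{\left(F,u \right)} = \left(-1 + F\right) F = F \left(-1 + F\right)$)
$N{\left(o \right)} = 4 o^{2}$ ($N{\left(o \right)} = 2 o 2 o = 4 o^{2}$)
$a{\left(U \right)} = - 4 U^{2}$ ($a{\left(U \right)} = - 4 \left(1 \left(-1 + 1\right) + U\right) U = - 4 \left(1 \cdot 0 + U\right) U = - 4 \left(0 + U\right) U = - 4 U U = - 4 U^{2}$)
$-30448 - a{\left(N{\left(K \right)} \right)} = -30448 - - 4 \left(4 \cdot 0^{2}\right)^{2} = -30448 - - 4 \left(4 \cdot 0\right)^{2} = -30448 - - 4 \cdot 0^{2} = -30448 - \left(-4\right) 0 = -30448 - 0 = -30448 + 0 = -30448$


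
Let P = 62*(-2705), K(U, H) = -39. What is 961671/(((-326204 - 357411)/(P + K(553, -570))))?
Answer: 161319348579/683615 ≈ 2.3598e+5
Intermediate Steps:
P = -167710
961671/(((-326204 - 357411)/(P + K(553, -570)))) = 961671/(((-326204 - 357411)/(-167710 - 39))) = 961671/((-683615/(-167749))) = 961671/((-683615*(-1/167749))) = 961671/(683615/167749) = 961671*(167749/683615) = 161319348579/683615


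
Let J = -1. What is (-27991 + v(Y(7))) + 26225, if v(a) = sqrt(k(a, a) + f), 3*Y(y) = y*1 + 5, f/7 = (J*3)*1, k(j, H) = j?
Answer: -1766 + I*sqrt(17) ≈ -1766.0 + 4.1231*I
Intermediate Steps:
f = -21 (f = 7*(-1*3*1) = 7*(-3*1) = 7*(-3) = -21)
Y(y) = 5/3 + y/3 (Y(y) = (y*1 + 5)/3 = (y + 5)/3 = (5 + y)/3 = 5/3 + y/3)
v(a) = sqrt(-21 + a) (v(a) = sqrt(a - 21) = sqrt(-21 + a))
(-27991 + v(Y(7))) + 26225 = (-27991 + sqrt(-21 + (5/3 + (1/3)*7))) + 26225 = (-27991 + sqrt(-21 + (5/3 + 7/3))) + 26225 = (-27991 + sqrt(-21 + 4)) + 26225 = (-27991 + sqrt(-17)) + 26225 = (-27991 + I*sqrt(17)) + 26225 = -1766 + I*sqrt(17)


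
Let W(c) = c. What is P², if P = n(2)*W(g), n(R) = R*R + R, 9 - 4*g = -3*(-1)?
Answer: 81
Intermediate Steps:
g = 3/2 (g = 9/4 - (-3)*(-1)/4 = 9/4 - ¼*3 = 9/4 - ¾ = 3/2 ≈ 1.5000)
n(R) = R + R² (n(R) = R² + R = R + R²)
P = 9 (P = (2*(1 + 2))*(3/2) = (2*3)*(3/2) = 6*(3/2) = 9)
P² = 9² = 81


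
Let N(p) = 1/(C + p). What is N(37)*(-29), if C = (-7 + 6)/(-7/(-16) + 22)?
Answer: -10411/13267 ≈ -0.78473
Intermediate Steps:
C = -16/359 (C = -1/(-7*(-1/16) + 22) = -1/(7/16 + 22) = -1/359/16 = -1*16/359 = -16/359 ≈ -0.044568)
N(p) = 1/(-16/359 + p)
N(37)*(-29) = (359/(-16 + 359*37))*(-29) = (359/(-16 + 13283))*(-29) = (359/13267)*(-29) = -10411/13267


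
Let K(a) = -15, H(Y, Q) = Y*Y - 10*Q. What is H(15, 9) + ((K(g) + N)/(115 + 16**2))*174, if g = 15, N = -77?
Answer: 34077/371 ≈ 91.852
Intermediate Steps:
H(Y, Q) = Y**2 - 10*Q
H(15, 9) + ((K(g) + N)/(115 + 16**2))*174 = (15**2 - 10*9) + ((-15 - 77)/(115 + 16**2))*174 = (225 - 90) - 92/(115 + 256)*174 = 135 - 92/371*174 = 135 - 16008/371 = 34077/371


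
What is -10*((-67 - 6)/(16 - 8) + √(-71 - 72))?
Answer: 365/4 - 10*I*√143 ≈ 91.25 - 119.58*I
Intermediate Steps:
-10*((-67 - 6)/(16 - 8) + √(-71 - 72)) = -10*(-73/8 + √(-143)) = -10*(-73*⅛ + I*√143) = -10*(-73/8 + I*√143) = 365/4 - 10*I*√143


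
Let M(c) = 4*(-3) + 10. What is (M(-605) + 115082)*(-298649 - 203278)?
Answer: -57761759160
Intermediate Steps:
M(c) = -2 (M(c) = -12 + 10 = -2)
(M(-605) + 115082)*(-298649 - 203278) = (-2 + 115082)*(-298649 - 203278) = 115080*(-501927) = -57761759160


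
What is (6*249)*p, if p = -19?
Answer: -28386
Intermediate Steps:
(6*249)*p = (6*249)*(-19) = 1494*(-19) = -28386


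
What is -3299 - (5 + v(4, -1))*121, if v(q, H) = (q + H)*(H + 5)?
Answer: -5356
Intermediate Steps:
v(q, H) = (5 + H)*(H + q) (v(q, H) = (H + q)*(5 + H) = (5 + H)*(H + q))
-3299 - (5 + v(4, -1))*121 = -3299 - (5 + ((-1)² + 5*(-1) + 5*4 - 1*4))*121 = -3299 - (5 + (1 - 5 + 20 - 4))*121 = -3299 - (5 + 12)*121 = -3299 - 17*121 = -3299 - 1*2057 = -3299 - 2057 = -5356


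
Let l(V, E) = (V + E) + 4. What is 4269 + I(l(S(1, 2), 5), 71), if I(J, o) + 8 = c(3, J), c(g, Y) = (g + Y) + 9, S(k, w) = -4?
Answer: 4278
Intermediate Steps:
c(g, Y) = 9 + Y + g (c(g, Y) = (Y + g) + 9 = 9 + Y + g)
l(V, E) = 4 + E + V (l(V, E) = (E + V) + 4 = 4 + E + V)
I(J, o) = 4 + J (I(J, o) = -8 + (9 + J + 3) = -8 + (12 + J) = 4 + J)
4269 + I(l(S(1, 2), 5), 71) = 4269 + (4 + (4 + 5 - 4)) = 4269 + (4 + 5) = 4269 + 9 = 4278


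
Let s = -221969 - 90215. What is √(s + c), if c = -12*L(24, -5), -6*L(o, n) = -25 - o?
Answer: 3*I*√34698 ≈ 558.82*I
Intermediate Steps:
s = -312184
L(o, n) = 25/6 + o/6 (L(o, n) = -(-25 - o)/6 = 25/6 + o/6)
c = -98 (c = -12*(25/6 + (⅙)*24) = -12*(25/6 + 4) = -12*49/6 = -98)
√(s + c) = √(-312184 - 98) = √(-312282) = 3*I*√34698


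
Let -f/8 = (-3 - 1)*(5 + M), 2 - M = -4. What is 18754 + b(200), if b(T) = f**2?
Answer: 142658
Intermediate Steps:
M = 6 (M = 2 - 1*(-4) = 2 + 4 = 6)
f = 352 (f = -8*(-3 - 1)*(5 + 6) = -(-32)*11 = -8*(-44) = 352)
b(T) = 123904 (b(T) = 352**2 = 123904)
18754 + b(200) = 18754 + 123904 = 142658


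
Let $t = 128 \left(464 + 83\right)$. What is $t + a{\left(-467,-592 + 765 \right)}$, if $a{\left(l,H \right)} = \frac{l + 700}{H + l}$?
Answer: $\frac{20584471}{294} \approx 70015.0$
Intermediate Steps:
$a{\left(l,H \right)} = \frac{700 + l}{H + l}$
$t = 70016$ ($t = 128 \cdot 547 = 70016$)
$t + a{\left(-467,-592 + 765 \right)} = 70016 + \frac{700 - 467}{\left(-592 + 765\right) - 467} = 70016 + \frac{1}{173 - 467} \cdot 233 = 70016 + \frac{1}{-294} \cdot 233 = 70016 - \frac{233}{294} = \frac{20584471}{294}$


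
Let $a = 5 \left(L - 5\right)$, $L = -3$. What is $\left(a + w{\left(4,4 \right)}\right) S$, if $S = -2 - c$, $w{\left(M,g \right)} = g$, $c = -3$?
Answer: $-36$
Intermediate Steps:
$S = 1$ ($S = -2 - -3 = -2 + 3 = 1$)
$a = -40$ ($a = 5 \left(-3 - 5\right) = 5 \left(-8\right) = -40$)
$\left(a + w{\left(4,4 \right)}\right) S = \left(-40 + 4\right) 1 = \left(-36\right) 1 = -36$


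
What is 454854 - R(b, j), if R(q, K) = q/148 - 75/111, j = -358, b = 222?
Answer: 33659135/74 ≈ 4.5485e+5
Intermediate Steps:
R(q, K) = -25/37 + q/148 (R(q, K) = q*(1/148) - 75*1/111 = q/148 - 25/37 = -25/37 + q/148)
454854 - R(b, j) = 454854 - (-25/37 + (1/148)*222) = 454854 - (-25/37 + 3/2) = 454854 - 1*61/74 = 454854 - 61/74 = 33659135/74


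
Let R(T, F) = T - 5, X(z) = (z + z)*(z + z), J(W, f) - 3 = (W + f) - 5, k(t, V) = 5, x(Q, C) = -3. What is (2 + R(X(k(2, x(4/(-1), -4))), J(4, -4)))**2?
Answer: 9409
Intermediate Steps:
J(W, f) = -2 + W + f (J(W, f) = 3 + ((W + f) - 5) = 3 + (-5 + W + f) = -2 + W + f)
X(z) = 4*z**2 (X(z) = (2*z)*(2*z) = 4*z**2)
R(T, F) = -5 + T
(2 + R(X(k(2, x(4/(-1), -4))), J(4, -4)))**2 = (2 + (-5 + 4*5**2))**2 = (2 + (-5 + 4*25))**2 = (2 + (-5 + 100))**2 = (2 + 95)**2 = 97**2 = 9409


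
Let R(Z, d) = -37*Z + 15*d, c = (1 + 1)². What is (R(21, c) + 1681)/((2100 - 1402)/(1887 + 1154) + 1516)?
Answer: 1465762/2305427 ≈ 0.63579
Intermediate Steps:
c = 4 (c = 2² = 4)
(R(21, c) + 1681)/((2100 - 1402)/(1887 + 1154) + 1516) = ((-37*21 + 15*4) + 1681)/((2100 - 1402)/(1887 + 1154) + 1516) = ((-777 + 60) + 1681)/(698/3041 + 1516) = (-717 + 1681)/(698*(1/3041) + 1516) = 964/(698/3041 + 1516) = 964/(4610854/3041) = 964*(3041/4610854) = 1465762/2305427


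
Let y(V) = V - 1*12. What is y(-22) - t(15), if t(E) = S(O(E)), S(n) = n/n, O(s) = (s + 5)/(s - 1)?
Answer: -35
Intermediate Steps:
O(s) = (5 + s)/(-1 + s)
y(V) = -12 + V (y(V) = V - 12 = -12 + V)
S(n) = 1
t(E) = 1
y(-22) - t(15) = (-12 - 22) - 1*1 = -34 - 1 = -35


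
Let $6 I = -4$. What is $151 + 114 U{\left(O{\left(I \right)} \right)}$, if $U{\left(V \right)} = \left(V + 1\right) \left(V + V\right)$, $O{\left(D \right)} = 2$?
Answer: $1519$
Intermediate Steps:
$I = - \frac{2}{3}$ ($I = \frac{1}{6} \left(-4\right) = - \frac{2}{3} \approx -0.66667$)
$U{\left(V \right)} = 2 V \left(1 + V\right)$ ($U{\left(V \right)} = \left(1 + V\right) 2 V = 2 V \left(1 + V\right)$)
$151 + 114 U{\left(O{\left(I \right)} \right)} = 151 + 114 \cdot 2 \cdot 2 \left(1 + 2\right) = 151 + 114 \cdot 2 \cdot 2 \cdot 3 = 151 + 114 \cdot 12 = 151 + 1368 = 1519$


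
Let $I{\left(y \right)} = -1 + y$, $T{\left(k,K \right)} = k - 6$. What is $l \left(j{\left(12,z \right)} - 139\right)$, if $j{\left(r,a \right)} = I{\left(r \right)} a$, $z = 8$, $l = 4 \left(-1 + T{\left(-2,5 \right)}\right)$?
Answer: $1836$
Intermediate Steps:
$T{\left(k,K \right)} = -6 + k$ ($T{\left(k,K \right)} = k - 6 = -6 + k$)
$l = -36$ ($l = 4 \left(-1 - 8\right) = 4 \left(-9\right) = -36$)
$j{\left(r,a \right)} = a \left(-1 + r\right)$ ($j{\left(r,a \right)} = \left(-1 + r\right) a = a \left(-1 + r\right)$)
$l \left(j{\left(12,z \right)} - 139\right) = - 36 \left(8 \left(-1 + 12\right) - 139\right) = - 36 \left(8 \cdot 11 - 139\right) = - 36 \left(88 - 139\right) = \left(-36\right) \left(-51\right) = 1836$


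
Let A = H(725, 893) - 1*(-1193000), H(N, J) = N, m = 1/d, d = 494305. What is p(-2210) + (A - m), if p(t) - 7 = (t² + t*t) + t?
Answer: 5417445383209/494305 ≈ 1.0960e+7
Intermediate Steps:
m = 1/494305 ≈ 2.0230e-6
p(t) = 7 + t + 2*t² (p(t) = 7 + ((t² + t*t) + t) = 7 + ((t² + t²) + t) = 7 + (2*t² + t) = 7 + (t + 2*t²) = 7 + t + 2*t²)
A = 1193725 (A = 725 - 1*(-1193000) = 725 + 1193000 = 1193725)
p(-2210) + (A - m) = (7 - 2210 + 2*(-2210)²) + (1193725 - 1*1/494305) = (7 - 2210 + 2*4884100) + (1193725 - 1/494305) = (7 - 2210 + 9768200) + 590064236124/494305 = 9765997 + 590064236124/494305 = 5417445383209/494305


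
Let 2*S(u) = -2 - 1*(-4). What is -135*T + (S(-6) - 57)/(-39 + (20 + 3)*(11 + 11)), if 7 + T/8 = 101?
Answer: -47409896/467 ≈ -1.0152e+5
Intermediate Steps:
T = 752 (T = -56 + 8*101 = -56 + 808 = 752)
S(u) = 1 (S(u) = (-2 - 1*(-4))/2 = (-2 + 4)/2 = (½)*2 = 1)
-135*T + (S(-6) - 57)/(-39 + (20 + 3)*(11 + 11)) = -135*752 + (1 - 57)/(-39 + (20 + 3)*(11 + 11)) = -101520 - 56/(-39 + 23*22) = -101520 - 56/(-39 + 506) = -101520 - 56/467 = -47409896/467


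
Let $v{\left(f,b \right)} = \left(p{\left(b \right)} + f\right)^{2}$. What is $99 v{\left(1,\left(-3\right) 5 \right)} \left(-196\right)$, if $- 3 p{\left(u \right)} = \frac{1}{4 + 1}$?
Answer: $- \frac{422576}{25} \approx -16903.0$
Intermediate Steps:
$p{\left(u \right)} = - \frac{1}{15}$ ($p{\left(u \right)} = - \frac{1}{3 \left(4 + 1\right)} = - \frac{1}{3 \cdot 5} = \left(- \frac{1}{3}\right) \frac{1}{5} = - \frac{1}{15}$)
$v{\left(f,b \right)} = \left(- \frac{1}{15} + f\right)^{2}$
$99 v{\left(1,\left(-3\right) 5 \right)} \left(-196\right) = 99 \frac{\left(-1 + 15 \cdot 1\right)^{2}}{225} \left(-196\right) = 99 \frac{\left(-1 + 15\right)^{2}}{225} \left(-196\right) = 99 \frac{14^{2}}{225} \left(-196\right) = 99 \cdot \frac{1}{225} \cdot 196 \left(-196\right) = 99 \cdot \frac{196}{225} \left(-196\right) = \frac{2156}{25} \left(-196\right) = - \frac{422576}{25}$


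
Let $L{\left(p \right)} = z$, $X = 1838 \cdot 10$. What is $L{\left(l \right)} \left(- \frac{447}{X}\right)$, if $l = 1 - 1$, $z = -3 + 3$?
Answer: $0$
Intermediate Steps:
$X = 18380$
$z = 0$
$l = 0$
$L{\left(p \right)} = 0$
$L{\left(l \right)} \left(- \frac{447}{X}\right) = 0 \left(- \frac{447}{18380}\right) = 0$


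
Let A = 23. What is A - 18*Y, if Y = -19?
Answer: 365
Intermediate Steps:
A - 18*Y = 23 - 18*(-19) = 23 + 342 = 365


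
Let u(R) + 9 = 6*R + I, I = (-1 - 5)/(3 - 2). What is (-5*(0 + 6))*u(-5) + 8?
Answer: 1358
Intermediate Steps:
I = -6 (I = -6/1 = -6*1 = -6)
u(R) = -15 + 6*R (u(R) = -9 + (6*R - 6) = -9 + (-6 + 6*R) = -15 + 6*R)
(-5*(0 + 6))*u(-5) + 8 = (-5*(0 + 6))*(-15 + 6*(-5)) + 8 = (-5*6)*(-15 - 30) + 8 = -30*(-45) + 8 = 1350 + 8 = 1358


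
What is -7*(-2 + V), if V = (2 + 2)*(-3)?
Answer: 98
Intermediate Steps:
V = -12 (V = 4*(-3) = -12)
-7*(-2 + V) = -7*(-2 - 12) = -7*(-14) = 98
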